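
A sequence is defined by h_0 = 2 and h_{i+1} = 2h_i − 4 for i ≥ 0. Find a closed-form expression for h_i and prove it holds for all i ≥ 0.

Claim: h_i = -2^{i+1} + 4.

Base case: h_0 = 2, and -2^{0+1} + 4 = -2 + 4 = 2.
Assume h_j = -2^{j+1} + 4 for some j ≥ 0.
Then h_{j+1} = 2h_j − 4 = 2·(-2^{j+1} + 4) − 4 = -2^{j+2} + 8 − 4 = -2^{j+2} + 4.
This completes the inductive step, so h_i = -2^{i+1} + 4 for all i ≥ 0.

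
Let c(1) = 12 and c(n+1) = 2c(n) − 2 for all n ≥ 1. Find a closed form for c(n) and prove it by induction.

Claim: c(n) = 5·2^n + 2.

Base case: c(1) = 12, and 5·2^1 + 2 = 10 + 2 = 12.
Assume c(j) = 5·2^j + 2 for some j ≥ 1.
Then c(j+1) = 2c(j) − 2 = 2·(5·2^j + 2) − 2 = 10·2^j + 4 − 2 = 5·2^{j+1} + 2.
So the formula holds for j+1, and by induction c(n) = 5·2^n + 2 for all n ≥ 1.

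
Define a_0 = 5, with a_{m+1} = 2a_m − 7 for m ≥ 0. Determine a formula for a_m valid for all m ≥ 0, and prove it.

Claim: a_m = -2^{m+1} + 7.

Base case: a_0 = 5, and -2^{0+1} + 7 = -2 + 7 = 5.
Assume a_k = -2^{k+1} + 7 for some k ≥ 0.
Then a_{k+1} = 2a_k − 7 = 2·(-2^{k+1} + 7) − 7 = -2^{k+2} + 14 − 7 = -2^{k+2} + 7.
This completes the inductive step, so a_m = -2^{m+1} + 7 for all m ≥ 0.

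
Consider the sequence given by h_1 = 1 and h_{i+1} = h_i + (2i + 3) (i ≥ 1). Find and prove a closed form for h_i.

Claim: h_i = i^2 + 2i − 2.

Base case: h_1 = 1, and 1^2 + 2·1 − 2 = 1.
Assume h_r = r^2 + 2r − 2.
Then h_{r+1} = h_r + (2r + 3) = (r^2 + 2r − 2) + (2r + 3) = r^2 + 4r + 1,
and (r+1)^2 + 2·(r+1) − 2 = r^2 + 4r + 1.
By induction, h_i = i^2 + 2i − 2 for all i ≥ 1.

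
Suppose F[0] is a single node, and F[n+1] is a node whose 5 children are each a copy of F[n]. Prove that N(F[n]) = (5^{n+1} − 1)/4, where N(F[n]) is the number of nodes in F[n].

Base case: N(F[0]) = 1, and (5^{0+1} − 1)/4 = 1.
Assume N(F[k]) = (5^{k+1} − 1)/4.
Then N(F[k+1]) = 1 + 5N(F[k]) = 1 + 5·(5^{k+1} − 1)/4 = 1 + (5^{k+2} − 5)/4 = (4 + 5^{k+2} − 5)/4 = (5^{k+2} − 1)/4.
This completes the inductive step, so N(F[n]) = (5^{n+1} − 1)/4 for all n ≥ 0.

N(F[n]) = (5^{n+1} − 1)/4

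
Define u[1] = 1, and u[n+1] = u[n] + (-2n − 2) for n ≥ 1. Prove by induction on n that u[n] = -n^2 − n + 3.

Base case: u[1] = 1, and -1^2 − 1 + 3 = 1.
Assume u[m] = -m^2 − m + 3.
Then u[m+1] = u[m] + (-2m − 2) = (-m^2 − m + 3) + (-2m − 2) = -m^2 − 3m + 1,
and -(m+1)^2 − (m+1) + 3 = -m^2 − 3m + 1.
Hence u[n] = -n^2 − n + 3 for every n ≥ 1, by induction.

u[n] = -n^2 − n + 3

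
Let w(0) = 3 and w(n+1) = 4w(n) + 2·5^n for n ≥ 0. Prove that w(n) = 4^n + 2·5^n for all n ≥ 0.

Base case: w(0) = 3, and 4^0 + 2·5^0 = 1 + 2 = 3.
Assume w(r) = 4^r + 2·5^r for some r ≥ 0.
Then w(r+1) = 4w(r) + 2·5^r = 4·(4^r + 2·5^r) + 2·5^r = 4^{r+1} + 8·5^r + 2·5^r = 4^{r+1} + 10·5^r = 4^{r+1} + 2·5^{r+1}.
So the formula holds for r+1, and by induction w(n) = 4^n + 2·5^n for all n ≥ 0.

w(n) = 4^n + 2·5^n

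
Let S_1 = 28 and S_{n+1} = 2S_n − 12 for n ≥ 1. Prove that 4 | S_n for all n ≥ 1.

Base case: S_1 = 28 = 4·7, so 4 | S_1.
Assume 4 | S_r, so S_r = 4t for some integer t.
Then S_{r+1} = 2S_r − 12 = 2·(4t) − 12 = 4(2t − 3), so 4 | S_{r+1}.
So the property holds for r+1, and by induction 4 | S_n for all n ≥ 1.

4 | S_n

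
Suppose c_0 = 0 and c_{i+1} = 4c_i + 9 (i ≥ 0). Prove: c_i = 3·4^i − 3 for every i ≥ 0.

Base case: c_0 = 0, and 3·4^0 − 3 = 3 − 3 = 0.
Assume c_k = 3·4^k − 3 for some k ≥ 0.
Then c_{k+1} = 4c_k + 9 = 4·(3·4^k − 3) + 9 = 12·4^k − 12 + 9 = 3·4^{k+1} − 3.
By induction, c_i = 3·4^i − 3 for all i ≥ 0.

c_i = 3·4^i − 3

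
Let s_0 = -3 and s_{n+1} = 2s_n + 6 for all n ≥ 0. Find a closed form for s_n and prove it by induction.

Claim: s_n = 3·2^n − 6.

Base case: s_0 = -3, and 3·2^0 − 6 = 3 − 6 = -3.
Assume s_k = 3·2^k − 6 for some k ≥ 0.
Then s_{k+1} = 2s_k + 6 = 2·(3·2^k − 6) + 6 = 6·2^k − 12 + 6 = 3·2^{k+1} − 6.
This completes the inductive step, so s_n = 3·2^n − 6 for all n ≥ 0.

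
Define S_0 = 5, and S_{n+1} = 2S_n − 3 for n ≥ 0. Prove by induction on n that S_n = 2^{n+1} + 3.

Base case: S_0 = 5, and 2^{0+1} + 3 = 2 + 3 = 5.
Assume S_j = 2^{j+1} + 3 for some j ≥ 0.
Then S_{j+1} = 2S_j − 3 = 2·(2^{j+1} + 3) − 3 = 2^{j+2} + 6 − 3 = 2^{j+2} + 3.
So the formula holds for j+1, and by induction S_n = 2^{n+1} + 3 for all n ≥ 0.

S_n = 2^{n+1} + 3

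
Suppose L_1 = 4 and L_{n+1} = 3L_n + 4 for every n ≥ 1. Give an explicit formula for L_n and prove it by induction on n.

Claim: L_n = 2·3^n − 2.

Base case: L_1 = 4, and 2·3^1 − 2 = 6 − 2 = 4.
Assume L_k = 2·3^k − 2 for some k ≥ 1.
Then L_{k+1} = 3L_k + 4 = 3·(2·3^k − 2) + 4 = 6·3^k − 6 + 4 = 2·3^{k+1} − 2.
By induction, L_n = 2·3^n − 2 for all n ≥ 1.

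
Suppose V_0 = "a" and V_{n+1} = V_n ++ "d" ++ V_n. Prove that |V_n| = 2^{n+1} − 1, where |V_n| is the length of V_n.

Base case: |V_0| = 1, and 2^{0+1} − 1 = 1.
Assume |V_m| = 2^{m+1} − 1.
Then |V_{m+1}| = |V_m| + 1 + |V_m| = 2|V_m| + 1 = 2(2^{m+1} − 1) + 1 = 2^{m+2} − 2 + 1 = 2^{m+2} − 1.
By induction, |V_n| = 2^{n+1} − 1 for all n ≥ 0.

|V_n| = 2^{n+1} − 1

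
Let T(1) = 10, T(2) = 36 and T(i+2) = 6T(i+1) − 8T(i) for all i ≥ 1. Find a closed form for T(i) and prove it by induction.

Claim: T(i) = 2·4^i + 2^i.

Base cases: T(1) = 10 and 2·4^1 + 2^1 = 10; T(2) = 36 and 2·4^2 + 2^2 = 36.
Assume T(j) = 2·4^j + 2^j for all 1 ≤ j ≤ m, where m ≥ 2.
Then T(m+1) = 6T(m) − 8T(m−1) = 6·(2·4^m + 2^m) − 8·(2·4^{m−1} + 2^{m−1}) = 2·(6·4 − 8)4^{m−1} + (6·2 − 8)2^{m−1} = 32·4^{m−1} + 4·2^{m−1} = 2·4^{m+1} + 2^{m+1}.
This completes the inductive step, so T(i) = 2·4^i + 2^i for all i ≥ 1.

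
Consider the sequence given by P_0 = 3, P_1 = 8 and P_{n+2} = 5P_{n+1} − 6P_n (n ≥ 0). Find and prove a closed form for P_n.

Claim: P_n = 2^n + 2·3^n.

Base cases: P_0 = 3 and 2^0 + 2·3^0 = 3; P_1 = 8 and 2^1 + 2·3^1 = 8.
Assume P_j = 2^j + 2·3^j for all 0 ≤ j ≤ m, where m ≥ 1.
Then P_{m+1} = 5P_m − 6P_{m−1} = 5·(2^m + 2·3^m) − 6·(2^{m−1} + 2·3^{m−1}) = (5·2 − 6)2^{m−1} + 2·(5·3 − 6)3^{m−1} = 4·2^{m−1} + 18·3^{m−1} = 2^{m+1} + 2·3^{m+1}.
This completes the inductive step, so P_n = 2^n + 2·3^n for all n ≥ 0.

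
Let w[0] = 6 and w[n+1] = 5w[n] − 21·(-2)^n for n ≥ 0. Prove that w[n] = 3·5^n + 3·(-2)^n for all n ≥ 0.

Base case: w[0] = 6, and 3·5^0 + 3·(-2)^0 = 3 + 3 = 6.
Assume w[k] = 3·5^k + 3·(-2)^k for some k ≥ 0.
Then w[k+1] = 5w[k] − 21·(-2)^k = 5·(3·5^k + 3·(-2)^k) − 21·(-2)^k = 3·5^{k+1} + 15·(-2)^k − 21·(-2)^k = 3·5^{k+1} − 6·(-2)^k = 3·5^{k+1} + 3·(-2)^{k+1}.
By induction, w[n] = 3·5^n + 3·(-2)^n for all n ≥ 0.

w[n] = 3·5^n + 3·(-2)^n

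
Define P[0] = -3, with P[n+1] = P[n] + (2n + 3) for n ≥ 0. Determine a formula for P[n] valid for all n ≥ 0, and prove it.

Claim: P[n] = n^2 + 2n − 3.

Base case: P[0] = -3, and 0^2 + 2·0 − 3 = -3.
Assume P[r] = r^2 + 2r − 3.
Then P[r+1] = P[r] + (2r + 3) = (r^2 + 2r − 3) + (2r + 3) = r^2 + 4r,
and (r+1)^2 + 2·(r+1) − 3 = r^2 + 4r.
Hence P[n] = n^2 + 2n − 3 for every n ≥ 0, by induction.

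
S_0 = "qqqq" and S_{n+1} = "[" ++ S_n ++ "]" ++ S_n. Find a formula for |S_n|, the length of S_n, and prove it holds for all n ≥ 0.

Claim: |S_n| = 6·2^n − 2.

Base case: |S_0| = 4, and 6·2^0 − 2 = 4.
Assume |S_m| = 6·2^m − 2.
Then |S_{m+1}| = 1 + |S_m| + 1 + |S_m| = 2|S_m| + 2 = 2(6·2^m − 2) + 2 = 6·2^{m+1} − 4 + 2 = 6·2^{m+1} − 2.
This completes the inductive step, so |S_n| = 6·2^n − 2 for all n ≥ 0.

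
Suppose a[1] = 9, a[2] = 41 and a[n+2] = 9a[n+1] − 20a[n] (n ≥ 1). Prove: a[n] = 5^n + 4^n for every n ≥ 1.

Base cases: a[1] = 9 and 5^1 + 4^1 = 9; a[2] = 41 and 5^2 + 4^2 = 41.
Assume a[j] = 5^j + 4^j for all 1 ≤ j ≤ k, where k ≥ 2.
Then a[k+1] = 9a[k] − 20a[k−1] = 9·(5^k + 4^k) − 20·(5^{k−1} + 4^{k−1}) = (9·5 − 20)5^{k−1} + (9·4 − 20)4^{k−1} = 25·5^{k−1} + 16·4^{k−1} = 5^{k+1} + 4^{k+1}.
So the formula holds for k+1, and by strong induction a[n] = 5^n + 4^n for all n ≥ 1.

a[n] = 5^n + 4^n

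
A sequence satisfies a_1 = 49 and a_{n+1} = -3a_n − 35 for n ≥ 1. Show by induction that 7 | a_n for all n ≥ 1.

Base case: a_1 = 49 = 7·7, so 7 | a_1.
Assume 7 | a_m, so a_m = 7t for some integer t.
Then a_{m+1} = -3a_m − 35 = -3·(7t) − 35 = 7(-3t − 5), so 7 | a_{m+1}.
So the property holds for m+1, and by induction 7 | a_n for all n ≥ 1.

7 | a_n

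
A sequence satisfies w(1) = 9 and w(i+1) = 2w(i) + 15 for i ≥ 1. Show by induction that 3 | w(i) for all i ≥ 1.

Base case: w(1) = 9 = 3·3, so 3 | w(1).
Assume 3 | w(m), so w(m) = 3t for some integer t.
Then w(m+1) = 2w(m) + 15 = 2·(3t) + 15 = 3(2t + 5), so 3 | w(m+1).
Hence 3 | w(i) for every i ≥ 1, by induction.

3 | w(i)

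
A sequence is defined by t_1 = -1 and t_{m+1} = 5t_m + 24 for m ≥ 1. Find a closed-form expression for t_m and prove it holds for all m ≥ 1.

Claim: t_m = 5^m − 6.

Base case: t_1 = -1, and 5^1 − 6 = 5 − 6 = -1.
Assume t_r = 5^r − 6 for some r ≥ 1.
Then t_{r+1} = 5t_r + 24 = 5·(5^r − 6) + 24 = 5^{r+1} − 30 + 24 = 5^{r+1} − 6.
By induction, t_m = 5^m − 6 for all m ≥ 1.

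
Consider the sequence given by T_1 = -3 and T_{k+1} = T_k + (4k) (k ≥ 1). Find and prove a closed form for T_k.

Claim: T_k = 2k^2 − 2k − 3.

Base case: T_1 = -3, and 2·1^2 − 2·1 − 3 = -3.
Assume T_j = 2j^2 − 2j − 3.
Then T_{j+1} = T_j + (4j) = (2j^2 − 2j − 3) + (4j) = 2j^2 + 2j − 3,
and 2·(j+1)^2 − 2·(j+1) − 3 = 2j^2 + 2j − 3.
This completes the inductive step, so T_k = 2k^2 − 2k − 3 for all k ≥ 1.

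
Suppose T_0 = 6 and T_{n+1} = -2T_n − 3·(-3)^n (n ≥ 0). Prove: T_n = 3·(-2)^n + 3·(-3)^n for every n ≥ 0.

Base case: T_0 = 6, and 3·(-2)^0 + 3·(-3)^0 = 3 + 3 = 6.
Assume T_k = 3·(-2)^k + 3·(-3)^k for some k ≥ 0.
Then T_{k+1} = -2T_k − 3·(-3)^k = -2·(3·(-2)^k + 3·(-3)^k) − 3·(-3)^k = 3·(-2)^{k+1} − 6·(-3)^k − 3·(-3)^k = 3·(-2)^{k+1} − 9·(-3)^k = 3·(-2)^{k+1} + 3·(-3)^{k+1}.
Hence T_n = 3·(-2)^n + 3·(-3)^n for every n ≥ 0, by induction.

T_n = 3·(-2)^n + 3·(-3)^n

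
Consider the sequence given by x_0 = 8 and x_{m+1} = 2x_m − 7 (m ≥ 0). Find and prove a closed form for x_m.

Claim: x_m = 2^m + 7.

Base case: x_0 = 8, and 2^0 + 7 = 1 + 7 = 8.
Assume x_r = 2^r + 7 for some r ≥ 0.
Then x_{r+1} = 2x_r − 7 = 2·(2^r + 7) − 7 = 2^{r+1} + 14 − 7 = 2^{r+1} + 7.
This completes the inductive step, so x_m = 2^m + 7 for all m ≥ 0.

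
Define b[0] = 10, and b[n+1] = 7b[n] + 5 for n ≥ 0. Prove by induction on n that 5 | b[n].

Base case: b[0] = 10 = 5·2, so 5 | b[0].
Assume 5 | b[m], so b[m] = 5t for some integer t.
Then b[m+1] = 7b[m] + 5 = 7·(5t) + 5 = 5(7t + 1), so 5 | b[m+1].
So the property holds for m+1, and by induction 5 | b[n] for all n ≥ 0.

5 | b[n]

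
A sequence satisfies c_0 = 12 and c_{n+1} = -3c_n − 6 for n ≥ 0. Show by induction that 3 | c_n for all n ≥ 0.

Base case: c_0 = 12 = 3·4, so 3 | c_0.
Assume 3 | c_k, so c_k = 3t for some integer t.
Then c_{k+1} = -3c_k − 6 = -3·(3t) − 6 = 3(-3t − 2), so 3 | c_{k+1}.
By induction, 3 | c_n for all n ≥ 0.

3 | c_n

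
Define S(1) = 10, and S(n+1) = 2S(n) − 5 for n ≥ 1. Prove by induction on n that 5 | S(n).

Base case: S(1) = 10 = 5·2, so 5 | S(1).
Assume 5 | S(r), so S(r) = 5t for some integer t.
Then S(r+1) = 2S(r) − 5 = 2·(5t) − 5 = 5(2t − 1), so 5 | S(r+1).
By induction, 5 | S(n) for all n ≥ 1.

5 | S(n)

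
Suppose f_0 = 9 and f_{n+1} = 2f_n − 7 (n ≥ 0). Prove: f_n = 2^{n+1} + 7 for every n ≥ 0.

Base case: f_0 = 9, and 2^{0+1} + 7 = 2 + 7 = 9.
Assume f_m = 2^{m+1} + 7 for some m ≥ 0.
Then f_{m+1} = 2f_m − 7 = 2·(2^{m+1} + 7) − 7 = 2^{m+2} + 14 − 7 = 2^{m+2} + 7.
By induction, f_n = 2^{n+1} + 7 for all n ≥ 0.

f_n = 2^{n+1} + 7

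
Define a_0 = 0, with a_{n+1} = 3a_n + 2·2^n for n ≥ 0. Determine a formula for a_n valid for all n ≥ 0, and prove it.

Claim: a_n = 2·3^n − 2·2^n.

Base case: a_0 = 0, and 2·3^0 − 2·2^0 = 2 − 2 = 0.
Assume a_k = 2·3^k − 2·2^k for some k ≥ 0.
Then a_{k+1} = 3a_k + 2·2^k = 3·(2·3^k − 2·2^k) + 2·2^k = 2·3^{k+1} − 6·2^k + 2·2^k = 2·3^{k+1} − 4·2^k = 2·3^{k+1} − 2·2^{k+1}.
This completes the inductive step, so a_n = 2·3^n − 2·2^n for all n ≥ 0.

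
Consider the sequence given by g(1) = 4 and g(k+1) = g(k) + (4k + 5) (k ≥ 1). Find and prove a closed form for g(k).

Claim: g(k) = 2k^2 + 3k − 1.

Base case: g(1) = 4, and 2·1^2 + 3·1 − 1 = 4.
Assume g(r) = 2r^2 + 3r − 1.
Then g(r+1) = g(r) + (4r + 5) = (2r^2 + 3r − 1) + (4r + 5) = 2r^2 + 7r + 4,
and 2·(r+1)^2 + 3·(r+1) − 1 = 2r^2 + 7r + 4.
By induction, g(k) = 2k^2 + 3k − 1 for all k ≥ 1.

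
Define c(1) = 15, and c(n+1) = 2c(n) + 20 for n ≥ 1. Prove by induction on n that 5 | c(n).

Base case: c(1) = 15 = 5·3, so 5 | c(1).
Assume 5 | c(r), so c(r) = 5t for some integer t.
Then c(r+1) = 2c(r) + 20 = 2·(5t) + 20 = 5(2t + 4), so 5 | c(r+1).
Hence 5 | c(n) for every n ≥ 1, by induction.

5 | c(n)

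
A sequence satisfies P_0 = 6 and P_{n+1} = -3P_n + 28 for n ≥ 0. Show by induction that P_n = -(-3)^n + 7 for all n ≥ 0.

Base case: P_0 = 6, and -(-3)^0 + 7 = -1 + 7 = 6.
Assume P_m = -(-3)^m + 7 for some m ≥ 0.
Then P_{m+1} = -3P_m + 28 = -3·(-(-3)^m + 7) + 28 = 3·(-3)^m − 21 + 28 = -(-3)^{m+1} + 7.
By induction, P_n = -(-3)^n + 7 for all n ≥ 0.

P_n = -(-3)^n + 7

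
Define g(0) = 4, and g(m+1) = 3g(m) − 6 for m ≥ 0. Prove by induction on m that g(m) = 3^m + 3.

Base case: g(0) = 4, and 3^0 + 3 = 1 + 3 = 4.
Assume g(j) = 3^j + 3 for some j ≥ 0.
Then g(j+1) = 3g(j) − 6 = 3·(3^j + 3) − 6 = 3^{j+1} + 9 − 6 = 3^{j+1} + 3.
By induction, g(m) = 3^m + 3 for all m ≥ 0.

g(m) = 3^m + 3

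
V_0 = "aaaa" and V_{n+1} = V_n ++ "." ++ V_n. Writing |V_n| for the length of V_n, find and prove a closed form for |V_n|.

Claim: |V_n| = 5·2^n − 1.

Base case: |V_0| = 4, and 5·2^0 − 1 = 4.
Assume |V_r| = 5·2^r − 1.
Then |V_{r+1}| = |V_r| + 1 + |V_r| = 2|V_r| + 1 = 2(5·2^r − 1) + 1 = 5·2^{r+1} − 2 + 1 = 5·2^{r+1} − 1.
By induction, |V_n| = 5·2^n − 1 for all n ≥ 0.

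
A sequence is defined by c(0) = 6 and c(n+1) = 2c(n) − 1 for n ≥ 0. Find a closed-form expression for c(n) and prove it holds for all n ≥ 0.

Claim: c(n) = 5·2^n + 1.

Base case: c(0) = 6, and 5·2^0 + 1 = 5 + 1 = 6.
Assume c(m) = 5·2^m + 1 for some m ≥ 0.
Then c(m+1) = 2c(m) − 1 = 2·(5·2^m + 1) − 1 = 10·2^m + 2 − 1 = 5·2^{m+1} + 1.
By induction, c(n) = 5·2^n + 1 for all n ≥ 0.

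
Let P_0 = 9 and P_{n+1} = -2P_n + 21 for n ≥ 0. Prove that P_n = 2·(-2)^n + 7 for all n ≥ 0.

Base case: P_0 = 9, and 2·(-2)^0 + 7 = 2 + 7 = 9.
Assume P_k = 2·(-2)^k + 7 for some k ≥ 0.
Then P_{k+1} = -2P_k + 21 = -2·(2·(-2)^k + 7) + 21 = -4·(-2)^k − 14 + 21 = 2·(-2)^{k+1} + 7.
So the formula holds for k+1, and by induction P_n = 2·(-2)^n + 7 for all n ≥ 0.

P_n = 2·(-2)^n + 7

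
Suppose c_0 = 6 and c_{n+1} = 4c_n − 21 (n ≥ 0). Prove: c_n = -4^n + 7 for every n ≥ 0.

Base case: c_0 = 6, and -4^0 + 7 = -1 + 7 = 6.
Assume c_j = -4^j + 7 for some j ≥ 0.
Then c_{j+1} = 4c_j − 21 = 4·(-4^j + 7) − 21 = -4^{j+1} + 28 − 21 = -4^{j+1} + 7.
Hence c_n = -4^n + 7 for every n ≥ 0, by induction.

c_n = -4^n + 7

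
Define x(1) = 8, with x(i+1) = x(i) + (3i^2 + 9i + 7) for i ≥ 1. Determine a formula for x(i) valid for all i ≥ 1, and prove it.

Claim: x(i) = i^3 + 3i^2 + 3i + 1.

Base case: x(1) = 8, and 1^3 + 3·1^2 + 3·1 + 1 = 8.
Assume x(j) = j^3 + 3j^2 + 3j + 1.
Then x(j+1) = x(j) + (3j^2 + 9j + 7) = (j^3 + 3j^2 + 3j + 1) + (3j^2 + 9j + 7) = j^3 + 6j^2 + 12j + 8,
and (j+1)^3 + 3·(j+1)^2 + 3·(j+1) + 1 = j^3 + 6j^2 + 12j + 8.
Hence x(i) = i^3 + 3i^2 + 3i + 1 for every i ≥ 1, by induction.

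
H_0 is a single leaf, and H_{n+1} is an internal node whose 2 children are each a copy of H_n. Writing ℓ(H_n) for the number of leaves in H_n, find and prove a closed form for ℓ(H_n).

Claim: ℓ(H_n) = 2^n.

Base case: ℓ(H_0) = 1, and 2^0 = 1.
Assume ℓ(H_r) = 2^r.
Then ℓ(H_{r+1}) = 2·ℓ(H_r) = 2·2^r = 2^{r+1}.
So the formula holds for r+1, and by induction ℓ(H_n) = 2^n for all n ≥ 0.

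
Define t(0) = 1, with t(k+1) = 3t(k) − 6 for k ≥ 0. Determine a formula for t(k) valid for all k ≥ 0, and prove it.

Claim: t(k) = -2·3^k + 3.

Base case: t(0) = 1, and -2·3^0 + 3 = -2 + 3 = 1.
Assume t(r) = -2·3^r + 3 for some r ≥ 0.
Then t(r+1) = 3t(r) − 6 = 3·(-2·3^r + 3) − 6 = -6·3^r + 9 − 6 = -2·3^{r+1} + 3.
Hence t(k) = -2·3^k + 3 for every k ≥ 0, by induction.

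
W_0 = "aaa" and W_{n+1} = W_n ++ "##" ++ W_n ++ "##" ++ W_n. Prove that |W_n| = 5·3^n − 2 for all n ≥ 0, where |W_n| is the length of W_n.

Base case: |W_0| = 3, and 5·3^0 − 2 = 3.
Assume |W_m| = 5·3^m − 2.
Then |W_{m+1}| = 3|W_m| + 4 = 3(5·3^m − 2) + 4 = 5·3^{m+1} − 6 + 4 = 5·3^{m+1} − 2.
So the formula holds for m+1, and by induction |W_n| = 5·3^n − 2 for all n ≥ 0.

|W_n| = 5·3^n − 2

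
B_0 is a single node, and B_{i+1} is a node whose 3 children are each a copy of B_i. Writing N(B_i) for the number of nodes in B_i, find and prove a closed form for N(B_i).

Claim: N(B_i) = (3^{i+1} − 1)/2.

Base case: N(B_0) = 1, and (3^{0+1} − 1)/2 = 1.
Assume N(B_r) = (3^{r+1} − 1)/2.
Then N(B_{r+1}) = 1 + 3N(B_r) = 1 + 3·(3^{r+1} − 1)/2 = 1 + (3^{r+2} − 3)/2 = (2 + 3^{r+2} − 3)/2 = (3^{r+2} − 1)/2.
This completes the inductive step, so N(B_i) = (3^{i+1} − 1)/2 for all i ≥ 0.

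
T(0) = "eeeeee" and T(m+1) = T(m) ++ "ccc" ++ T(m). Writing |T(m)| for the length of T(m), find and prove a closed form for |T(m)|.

Claim: |T(m)| = 9·2^m − 3.

Base case: |T(0)| = 6, and 9·2^0 − 3 = 6.
Assume |T(k)| = 9·2^k − 3.
Then |T(k+1)| = |T(k)| + 3 + |T(k)| = 2|T(k)| + 3 = 2(9·2^k − 3) + 3 = 9·2^{k+1} − 6 + 3 = 9·2^{k+1} − 3.
By induction, |T(m)| = 9·2^m − 3 for all m ≥ 0.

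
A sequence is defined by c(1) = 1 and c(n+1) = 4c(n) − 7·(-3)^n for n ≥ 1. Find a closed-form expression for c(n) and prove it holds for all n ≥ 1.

Claim: c(n) = 4^n + (-3)^n.

Base case: c(1) = 1, and 4^1 + (-3)^1 = 4 − 3 = 1.
Assume c(m) = 4^m + (-3)^m for some m ≥ 1.
Then c(m+1) = 4c(m) − 7·(-3)^m = 4·(4^m + (-3)^m) − 7·(-3)^m = 4^{m+1} + 4·(-3)^m − 7·(-3)^m = 4^{m+1} − 3·(-3)^m = 4^{m+1} + (-3)^{m+1}.
Hence c(n) = 4^n + (-3)^n for every n ≥ 1, by induction.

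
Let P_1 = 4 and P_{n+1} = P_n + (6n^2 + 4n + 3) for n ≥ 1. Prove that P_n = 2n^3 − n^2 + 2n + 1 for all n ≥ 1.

Base case: P_1 = 4, and 2·1^3 − 1^2 + 2·1 + 1 = 4.
Assume P_k = 2k^3 − k^2 + 2k + 1.
Then P_{k+1} = P_k + (6k^2 + 4k + 3) = (2k^3 − k^2 + 2k + 1) + (6k^2 + 4k + 3) = 2k^3 + 5k^2 + 6k + 4,
and 2·(k+1)^3 − (k+1)^2 + 2·(k+1) + 1 = 2k^3 + 5k^2 + 6k + 4.
By induction, P_n = 2n^3 − n^2 + 2n + 1 for all n ≥ 1.

P_n = 2n^3 − n^2 + 2n + 1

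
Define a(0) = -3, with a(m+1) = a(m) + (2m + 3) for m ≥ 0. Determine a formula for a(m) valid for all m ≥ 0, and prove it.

Claim: a(m) = m^2 + 2m − 3.

Base case: a(0) = -3, and 0^2 + 2·0 − 3 = -3.
Assume a(r) = r^2 + 2r − 3.
Then a(r+1) = a(r) + (2r + 3) = (r^2 + 2r − 3) + (2r + 3) = r^2 + 4r,
and (r+1)^2 + 2·(r+1) − 3 = r^2 + 4r.
By induction, a(m) = m^2 + 2m − 3 for all m ≥ 0.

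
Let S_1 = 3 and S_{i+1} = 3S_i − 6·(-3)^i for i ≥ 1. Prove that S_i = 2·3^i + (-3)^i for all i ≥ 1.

Base case: S_1 = 3, and 2·3^1 + (-3)^1 = 6 − 3 = 3.
Assume S_k = 2·3^k + (-3)^k for some k ≥ 1.
Then S_{k+1} = 3S_k − 6·(-3)^k = 3·(2·3^k + (-3)^k) − 6·(-3)^k = 2·3^{k+1} + 3·(-3)^k − 6·(-3)^k = 2·3^{k+1} − 3·(-3)^k = 2·3^{k+1} + (-3)^{k+1}.
Hence S_i = 2·3^i + (-3)^i for every i ≥ 1, by induction.

S_i = 2·3^i + (-3)^i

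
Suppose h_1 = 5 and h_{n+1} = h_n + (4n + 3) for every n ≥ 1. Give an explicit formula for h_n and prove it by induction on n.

Claim: h_n = 2n^2 + n + 2.

Base case: h_1 = 5, and 2·1^2 + 1 + 2 = 5.
Assume h_k = 2k^2 + k + 2.
Then h_{k+1} = h_k + (4k + 3) = (2k^2 + k + 2) + (4k + 3) = 2k^2 + 5k + 5,
and 2·(k+1)^2 + (k+1) + 2 = 2k^2 + 5k + 5.
By induction, h_n = 2n^2 + n + 2 for all n ≥ 1.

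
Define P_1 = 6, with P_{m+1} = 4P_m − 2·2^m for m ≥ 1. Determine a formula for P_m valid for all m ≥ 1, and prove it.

Claim: P_m = 4^m + 2^m.

Base case: P_1 = 6, and 4^1 + 2^1 = 4 + 2 = 6.
Assume P_r = 4^r + 2^r for some r ≥ 1.
Then P_{r+1} = 4P_r − 2·2^r = 4·(4^r + 2^r) − 2·2^r = 4^{r+1} + 4·2^r − 2·2^r = 4^{r+1} + 2·2^r = 4^{r+1} + 2^{r+1}.
This completes the inductive step, so P_m = 4^m + 2^m for all m ≥ 1.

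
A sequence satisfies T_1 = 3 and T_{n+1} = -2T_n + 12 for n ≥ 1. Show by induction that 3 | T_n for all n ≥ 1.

Base case: T_1 = 3 = 3·1, so 3 | T_1.
Assume 3 | T_k, so T_k = 3t for some integer t.
Then T_{k+1} = -2T_k + 12 = -2·(3t) + 12 = 3(-2t + 4), so 3 | T_{k+1}.
Hence 3 | T_n for every n ≥ 1, by induction.

3 | T_n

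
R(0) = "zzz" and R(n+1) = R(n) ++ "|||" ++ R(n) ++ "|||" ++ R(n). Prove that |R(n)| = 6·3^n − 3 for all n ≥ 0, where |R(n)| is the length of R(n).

Base case: |R(0)| = 3, and 6·3^0 − 3 = 3.
Assume |R(k)| = 6·3^k − 3.
Then |R(k+1)| = 3|R(k)| + 6 = 3(6·3^k − 3) + 6 = 6·3^{k+1} − 9 + 6 = 6·3^{k+1} − 3.
This completes the inductive step, so |R(n)| = 6·3^n − 3 for all n ≥ 0.

|R(n)| = 6·3^n − 3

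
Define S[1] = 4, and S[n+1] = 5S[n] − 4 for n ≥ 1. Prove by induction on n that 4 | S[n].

Base case: S[1] = 4 = 4·1, so 4 | S[1].
Assume 4 | S[m], so S[m] = 4t for some integer t.
Then S[m+1] = 5S[m] − 4 = 5·(4t) − 4 = 4(5t − 1), so 4 | S[m+1].
Hence 4 | S[n] for every n ≥ 1, by induction.

4 | S[n]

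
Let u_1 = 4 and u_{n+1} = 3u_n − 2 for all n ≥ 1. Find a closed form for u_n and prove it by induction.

Claim: u_n = 3^n + 1.

Base case: u_1 = 4, and 3^1 + 1 = 3 + 1 = 4.
Assume u_m = 3^m + 1 for some m ≥ 1.
Then u_{m+1} = 3u_m − 2 = 3·(3^m + 1) − 2 = 3^{m+1} + 3 − 2 = 3^{m+1} + 1.
This completes the inductive step, so u_n = 3^n + 1 for all n ≥ 1.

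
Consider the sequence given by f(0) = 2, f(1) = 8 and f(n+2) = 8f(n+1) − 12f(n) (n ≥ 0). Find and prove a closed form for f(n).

Claim: f(n) = 2^n + 6^n.

Base cases: f(0) = 2 and 2^0 + 6^0 = 2; f(1) = 8 and 2^1 + 6^1 = 8.
Assume f(j) = 2^j + 6^j for all 0 ≤ j ≤ m, where m ≥ 1.
Then f(m+1) = 8f(m) − 12f(m−1) = 8·(2^m + 6^m) − 12·(2^{m−1} + 6^{m−1}) = (8·2 − 12)2^{m−1} + (8·6 − 12)6^{m−1} = 4·2^{m−1} + 36·6^{m−1} = 2^{m+1} + 6^{m+1}.
Hence f(n) = 2^n + 6^n for every n ≥ 0, by strong induction.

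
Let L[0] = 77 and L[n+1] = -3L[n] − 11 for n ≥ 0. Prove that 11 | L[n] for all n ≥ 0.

Base case: L[0] = 77 = 11·7, so 11 | L[0].
Assume 11 | L[r], so L[r] = 11t for some integer t.
Then L[r+1] = -3L[r] − 11 = -3·(11t) − 11 = 11(-3t − 1), so 11 | L[r+1].
By induction, 11 | L[n] for all n ≥ 0.

11 | L[n]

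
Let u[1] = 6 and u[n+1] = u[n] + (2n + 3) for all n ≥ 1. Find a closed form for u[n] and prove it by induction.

Claim: u[n] = n^2 + 2n + 3.

Base case: u[1] = 6, and 1^2 + 2·1 + 3 = 6.
Assume u[j] = j^2 + 2j + 3.
Then u[j+1] = u[j] + (2j + 3) = (j^2 + 2j + 3) + (2j + 3) = j^2 + 4j + 6,
and (j+1)^2 + 2·(j+1) + 3 = j^2 + 4j + 6.
This completes the inductive step, so u[n] = n^2 + 2n + 3 for all n ≥ 1.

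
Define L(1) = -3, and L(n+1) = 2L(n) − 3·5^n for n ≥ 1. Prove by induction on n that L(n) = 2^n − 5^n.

Base case: L(1) = -3, and 2^1 − 5^1 = 2 − 5 = -3.
Assume L(r) = 2^r − 5^r for some r ≥ 1.
Then L(r+1) = 2L(r) − 3·5^r = 2·(2^r − 5^r) − 3·5^r = 2^{r+1} − 2·5^r − 3·5^r = 2^{r+1} − 5·5^r = 2^{r+1} − 5^{r+1}.
So the formula holds for r+1, and by induction L(n) = 2^n − 5^n for all n ≥ 1.

L(n) = 2^n − 5^n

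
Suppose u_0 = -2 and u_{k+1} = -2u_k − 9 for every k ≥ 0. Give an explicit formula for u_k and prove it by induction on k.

Claim: u_k = (-2)^k − 3.

Base case: u_0 = -2, and (-2)^0 − 3 = 1 − 3 = -2.
Assume u_r = (-2)^r − 3 for some r ≥ 0.
Then u_{r+1} = -2u_r − 9 = -2·((-2)^r − 3) − 9 = -2·(-2)^r + 6 − 9 = (-2)^{r+1} − 3.
This completes the inductive step, so u_k = (-2)^k − 3 for all k ≥ 0.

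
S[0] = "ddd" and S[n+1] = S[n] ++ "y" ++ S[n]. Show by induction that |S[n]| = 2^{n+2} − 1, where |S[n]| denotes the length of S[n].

Base case: |S[0]| = 3, and 2^{0+2} − 1 = 3.
Assume |S[m]| = 2^{m+2} − 1.
Then |S[m+1]| = |S[m]| + 1 + |S[m]| = 2|S[m]| + 1 = 2(2^{m+2} − 1) + 1 = 2^{m+3} − 2 + 1 = 2^{m+3} − 1.
Hence |S[n]| = 2^{n+2} − 1 for every n ≥ 0, by induction.

|S[n]| = 2^{n+2} − 1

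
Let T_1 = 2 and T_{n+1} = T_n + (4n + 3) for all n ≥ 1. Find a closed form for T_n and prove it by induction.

Claim: T_n = 2n^2 + n − 1.

Base case: T_1 = 2, and 2·1^2 + 1 − 1 = 2.
Assume T_r = 2r^2 + r − 1.
Then T_{r+1} = T_r + (4r + 3) = (2r^2 + r − 1) + (4r + 3) = 2r^2 + 5r + 2,
and 2·(r+1)^2 + (r+1) − 1 = 2r^2 + 5r + 2.
By induction, T_n = 2n^2 + n − 1 for all n ≥ 1.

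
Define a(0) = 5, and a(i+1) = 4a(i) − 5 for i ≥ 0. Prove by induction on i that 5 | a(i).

Base case: a(0) = 5 = 5·1, so 5 | a(0).
Assume 5 | a(k), so a(k) = 5t for some integer t.
Then a(k+1) = 4a(k) − 5 = 4·(5t) − 5 = 5(4t − 1), so 5 | a(k+1).
Hence 5 | a(i) for every i ≥ 0, by induction.

5 | a(i)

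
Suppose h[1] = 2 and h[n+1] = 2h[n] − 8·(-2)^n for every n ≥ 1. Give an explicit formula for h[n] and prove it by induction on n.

Claim: h[n] = 3·2^n + 2·(-2)^n.

Base case: h[1] = 2, and 3·2^1 + 2·(-2)^1 = 6 − 4 = 2.
Assume h[k] = 3·2^k + 2·(-2)^k for some k ≥ 1.
Then h[k+1] = 2h[k] − 8·(-2)^k = 2·(3·2^k + 2·(-2)^k) − 8·(-2)^k = 3·2^{k+1} + 4·(-2)^k − 8·(-2)^k = 3·2^{k+1} − 4·(-2)^k = 3·2^{k+1} + 2·(-2)^{k+1}.
Hence h[n] = 3·2^n + 2·(-2)^n for every n ≥ 1, by induction.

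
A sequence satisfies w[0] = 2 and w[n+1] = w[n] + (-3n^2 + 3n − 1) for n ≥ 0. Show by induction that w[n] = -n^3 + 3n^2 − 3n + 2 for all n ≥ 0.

Base case: w[0] = 2, and -0^3 + 3·0^2 − 3·0 + 2 = 2.
Assume w[r] = -r^3 + 3r^2 − 3r + 2.
Then w[r+1] = w[r] + (-3r^2 + 3r − 1) = (-r^3 + 3r^2 − 3r + 2) + (-3r^2 + 3r − 1) = -r^3 + 1,
and -(r+1)^3 + 3·(r+1)^2 − 3·(r+1) + 2 = -r^3 + 1.
By induction, w[n] = -n^3 + 3n^2 − 3n + 2 for all n ≥ 0.

w[n] = -n^3 + 3n^2 − 3n + 2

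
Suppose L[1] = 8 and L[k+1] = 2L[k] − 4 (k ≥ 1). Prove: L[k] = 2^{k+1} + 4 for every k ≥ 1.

Base case: L[1] = 8, and 2^{1+1} + 4 = 4 + 4 = 8.
Assume L[m] = 2^{m+1} + 4 for some m ≥ 1.
Then L[m+1] = 2L[m] − 4 = 2·(2^{m+1} + 4) − 4 = 2^{m+2} + 8 − 4 = 2^{m+2} + 4.
This completes the inductive step, so L[k] = 2^{k+1} + 4 for all k ≥ 1.

L[k] = 2^{k+1} + 4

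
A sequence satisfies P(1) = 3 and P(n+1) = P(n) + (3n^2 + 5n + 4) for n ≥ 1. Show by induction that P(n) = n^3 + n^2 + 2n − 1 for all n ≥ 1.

Base case: P(1) = 3, and 1^3 + 1^2 + 2·1 − 1 = 3.
Assume P(j) = j^3 + j^2 + 2j − 1.
Then P(j+1) = P(j) + (3j^2 + 5j + 4) = (j^3 + j^2 + 2j − 1) + (3j^2 + 5j + 4) = j^3 + 4j^2 + 7j + 3,
and (j+1)^3 + (j+1)^2 + 2·(j+1) − 1 = j^3 + 4j^2 + 7j + 3.
This completes the inductive step, so P(n) = n^3 + n^2 + 2n − 1 for all n ≥ 1.

P(n) = n^3 + n^2 + 2n − 1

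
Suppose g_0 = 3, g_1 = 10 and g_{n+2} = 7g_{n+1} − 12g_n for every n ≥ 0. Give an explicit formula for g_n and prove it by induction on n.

Claim: g_n = 2·3^n + 4^n.

Base cases: g_0 = 3 and 2·3^0 + 4^0 = 3; g_1 = 10 and 2·3^1 + 4^1 = 10.
Assume g_j = 2·3^j + 4^j for all 0 ≤ j ≤ k, where k ≥ 1.
Then g_{k+1} = 7g_k − 12g_{k−1} = 7·(2·3^k + 4^k) − 12·(2·3^{k−1} + 4^{k−1}) = 2·(7·3 − 12)3^{k−1} + (7·4 − 12)4^{k−1} = 18·3^{k−1} + 16·4^{k−1} = 2·3^{k+1} + 4^{k+1}.
Hence g_n = 2·3^n + 4^n for every n ≥ 0, by strong induction.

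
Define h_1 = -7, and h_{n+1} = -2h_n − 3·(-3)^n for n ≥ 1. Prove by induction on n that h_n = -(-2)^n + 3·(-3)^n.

Base case: h_1 = -7, and -(-2)^1 + 3·(-3)^1 = 2 − 9 = -7.
Assume h_j = -(-2)^j + 3·(-3)^j for some j ≥ 1.
Then h_{j+1} = -2h_j − 3·(-3)^j = -2·(-(-2)^j + 3·(-3)^j) − 3·(-3)^j = -(-2)^{j+1} − 6·(-3)^j − 3·(-3)^j = -(-2)^{j+1} − 9·(-3)^j = -(-2)^{j+1} + 3·(-3)^{j+1}.
This completes the inductive step, so h_n = -(-2)^n + 3·(-3)^n for all n ≥ 1.

h_n = -(-2)^n + 3·(-3)^n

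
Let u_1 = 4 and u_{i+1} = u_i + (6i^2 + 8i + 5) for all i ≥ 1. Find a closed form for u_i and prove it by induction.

Claim: u_i = 2i^3 + i^2 + 2i − 1.

Base case: u_1 = 4, and 2·1^3 + 1^2 + 2·1 − 1 = 4.
Assume u_k = 2k^3 + k^2 + 2k − 1.
Then u_{k+1} = u_k + (6k^2 + 8k + 5) = (2k^3 + k^2 + 2k − 1) + (6k^2 + 8k + 5) = 2k^3 + 7k^2 + 10k + 4,
and 2·(k+1)^3 + (k+1)^2 + 2·(k+1) − 1 = 2k^3 + 7k^2 + 10k + 4.
This completes the inductive step, so u_i = 2i^3 + i^2 + 2i − 1 for all i ≥ 1.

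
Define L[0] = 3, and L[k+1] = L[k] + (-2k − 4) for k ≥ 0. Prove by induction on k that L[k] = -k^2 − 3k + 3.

Base case: L[0] = 3, and -0^2 − 3·0 + 3 = 3.
Assume L[r] = -r^2 − 3r + 3.
Then L[r+1] = L[r] + (-2r − 4) = (-r^2 − 3r + 3) + (-2r − 4) = -r^2 − 5r − 1,
and -(r+1)^2 − 3·(r+1) + 3 = -r^2 − 5r − 1.
Hence L[k] = -k^2 − 3k + 3 for every k ≥ 0, by induction.

L[k] = -k^2 − 3k + 3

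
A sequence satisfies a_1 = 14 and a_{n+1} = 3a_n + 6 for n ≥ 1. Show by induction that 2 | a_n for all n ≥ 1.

Base case: a_1 = 14 = 2·7, so 2 | a_1.
Assume 2 | a_k, so a_k = 2t for some integer t.
Then a_{k+1} = 3a_k + 6 = 3·(2t) + 6 = 2(3t + 3), so 2 | a_{k+1}.
So the property holds for k+1, and by induction 2 | a_n for all n ≥ 1.

2 | a_n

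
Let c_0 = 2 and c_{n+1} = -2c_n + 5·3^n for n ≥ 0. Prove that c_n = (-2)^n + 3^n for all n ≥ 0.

Base case: c_0 = 2, and (-2)^0 + 3^0 = 1 + 1 = 2.
Assume c_j = (-2)^j + 3^j for some j ≥ 0.
Then c_{j+1} = -2c_j + 5·3^j = -2·((-2)^j + 3^j) + 5·3^j = (-2)^{j+1} − 2·3^j + 5·3^j = (-2)^{j+1} + 3·3^j = (-2)^{j+1} + 3^{j+1}.
Hence c_n = (-2)^n + 3^n for every n ≥ 0, by induction.

c_n = (-2)^n + 3^n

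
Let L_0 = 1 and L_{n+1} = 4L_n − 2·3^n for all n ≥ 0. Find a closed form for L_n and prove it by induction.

Claim: L_n = -4^n + 2·3^n.

Base case: L_0 = 1, and -4^0 + 2·3^0 = -1 + 2 = 1.
Assume L_m = -4^m + 2·3^m for some m ≥ 0.
Then L_{m+1} = 4L_m − 2·3^m = 4·(-4^m + 2·3^m) − 2·3^m = -4^{m+1} + 8·3^m − 2·3^m = -4^{m+1} + 6·3^m = -4^{m+1} + 2·3^{m+1}.
Hence L_n = -4^n + 2·3^n for every n ≥ 0, by induction.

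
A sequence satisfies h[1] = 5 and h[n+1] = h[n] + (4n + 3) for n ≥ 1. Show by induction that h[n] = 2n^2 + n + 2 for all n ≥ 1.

Base case: h[1] = 5, and 2·1^2 + 1 + 2 = 5.
Assume h[j] = 2j^2 + j + 2.
Then h[j+1] = h[j] + (4j + 3) = (2j^2 + j + 2) + (4j + 3) = 2j^2 + 5j + 5,
and 2·(j+1)^2 + (j+1) + 2 = 2j^2 + 5j + 5.
Hence h[n] = 2n^2 + n + 2 for every n ≥ 1, by induction.

h[n] = 2n^2 + n + 2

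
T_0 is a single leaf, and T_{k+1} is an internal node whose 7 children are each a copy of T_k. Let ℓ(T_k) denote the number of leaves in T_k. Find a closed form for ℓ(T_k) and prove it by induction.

Claim: ℓ(T_k) = 7^k.

Base case: ℓ(T_0) = 1, and 7^0 = 1.
Assume ℓ(T_j) = 7^j.
Then ℓ(T_{j+1}) = 7·ℓ(T_j) = 7·7^j = 7^{j+1}.
So the formula holds for j+1, and by induction ℓ(T_k) = 7^k for all k ≥ 0.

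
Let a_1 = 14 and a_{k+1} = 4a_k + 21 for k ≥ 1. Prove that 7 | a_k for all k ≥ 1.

Base case: a_1 = 14 = 7·2, so 7 | a_1.
Assume 7 | a_j, so a_j = 7t for some integer t.
Then a_{j+1} = 4a_j + 21 = 4·(7t) + 21 = 7(4t + 3), so 7 | a_{j+1}.
Hence 7 | a_k for every k ≥ 1, by induction.

7 | a_k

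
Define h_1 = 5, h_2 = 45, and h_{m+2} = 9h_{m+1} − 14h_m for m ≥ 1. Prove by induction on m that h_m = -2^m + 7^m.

Base cases: h_1 = 5 and -2^1 + 7^1 = 5; h_2 = 45 and -2^2 + 7^2 = 45.
Assume h_j = -2^j + 7^j for all 1 ≤ j ≤ k, where k ≥ 2.
Then h_{k+1} = 9h_k − 14h_{k−1} = 9·(-2^k + 7^k) − 14·(-2^{k−1} + 7^{k−1}) = -(9·2 − 14)2^{k−1} + (9·7 − 14)7^{k−1} = -4·2^{k−1} + 49·7^{k−1} = -2^{k+1} + 7^{k+1}.
Hence h_m = -2^m + 7^m for every m ≥ 1, by strong induction.

h_m = -2^m + 7^m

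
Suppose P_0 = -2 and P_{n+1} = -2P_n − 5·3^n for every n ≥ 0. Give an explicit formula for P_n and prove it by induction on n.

Claim: P_n = -(-2)^n − 3^n.

Base case: P_0 = -2, and -(-2)^0 − 3^0 = -1 − 1 = -2.
Assume P_j = -(-2)^j − 3^j for some j ≥ 0.
Then P_{j+1} = -2P_j − 5·3^j = -2·(-(-2)^j − 3^j) − 5·3^j = -(-2)^{j+1} + 2·3^j − 5·3^j = -(-2)^{j+1} − 3·3^j = -(-2)^{j+1} − 3^{j+1}.
This completes the inductive step, so P_n = -(-2)^n − 3^n for all n ≥ 0.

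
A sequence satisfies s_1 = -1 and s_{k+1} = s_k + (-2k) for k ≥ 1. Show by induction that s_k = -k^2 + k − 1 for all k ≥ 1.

Base case: s_1 = -1, and -1^2 + 1 − 1 = -1.
Assume s_m = -m^2 + m − 1.
Then s_{m+1} = s_m + (-2m) = (-m^2 + m − 1) + (-2m) = -m^2 − m − 1,
and -(m+1)^2 + (m+1) − 1 = -m^2 − m − 1.
This completes the inductive step, so s_k = -k^2 + k − 1 for all k ≥ 1.

s_k = -k^2 + k − 1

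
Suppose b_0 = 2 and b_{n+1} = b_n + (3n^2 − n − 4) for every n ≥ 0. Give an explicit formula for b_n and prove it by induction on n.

Claim: b_n = n^3 − 2n^2 − 3n + 2.

Base case: b_0 = 2, and 0^3 − 2·0^2 − 3·0 + 2 = 2.
Assume b_r = r^3 − 2r^2 − 3r + 2.
Then b_{r+1} = b_r + (3r^2 − r − 4) = (r^3 − 2r^2 − 3r + 2) + (3r^2 − r − 4) = r^3 + r^2 − 4r − 2,
and (r+1)^3 − 2·(r+1)^2 − 3·(r+1) + 2 = r^3 + r^2 − 4r − 2.
Hence b_n = n^3 − 2n^2 − 3n + 2 for every n ≥ 0, by induction.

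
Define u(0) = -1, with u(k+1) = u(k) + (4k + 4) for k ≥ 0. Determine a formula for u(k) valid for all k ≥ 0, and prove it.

Claim: u(k) = 2k^2 + 2k − 1.

Base case: u(0) = -1, and 2·0^2 + 2·0 − 1 = -1.
Assume u(j) = 2j^2 + 2j − 1.
Then u(j+1) = u(j) + (4j + 4) = (2j^2 + 2j − 1) + (4j + 4) = 2j^2 + 6j + 3,
and 2·(j+1)^2 + 2·(j+1) − 1 = 2j^2 + 6j + 3.
This completes the inductive step, so u(k) = 2k^2 + 2k − 1 for all k ≥ 0.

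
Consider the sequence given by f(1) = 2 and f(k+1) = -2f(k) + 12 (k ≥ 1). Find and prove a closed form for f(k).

Claim: f(k) = (-2)^k + 4.

Base case: f(1) = 2, and (-2)^1 + 4 = -2 + 4 = 2.
Assume f(j) = (-2)^j + 4 for some j ≥ 1.
Then f(j+1) = -2f(j) + 12 = -2·((-2)^j + 4) + 12 = -2·(-2)^j − 8 + 12 = (-2)^{j+1} + 4.
So the formula holds for j+1, and by induction f(k) = (-2)^k + 4 for all k ≥ 1.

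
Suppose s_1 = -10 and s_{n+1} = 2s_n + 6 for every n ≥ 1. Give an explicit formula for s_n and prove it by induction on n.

Claim: s_n = -2^{n+1} − 6.

Base case: s_1 = -10, and -2^{1+1} − 6 = -4 − 6 = -10.
Assume s_k = -2^{k+1} − 6 for some k ≥ 1.
Then s_{k+1} = 2s_k + 6 = 2·(-2^{k+1} − 6) + 6 = -2^{k+2} − 12 + 6 = -2^{k+2} − 6.
This completes the inductive step, so s_n = -2^{n+1} − 6 for all n ≥ 1.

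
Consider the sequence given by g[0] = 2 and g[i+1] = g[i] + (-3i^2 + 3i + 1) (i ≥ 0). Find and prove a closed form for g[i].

Claim: g[i] = -i^3 + 3i^2 − i + 2.

Base case: g[0] = 2, and -0^3 + 3·0^2 − 0 + 2 = 2.
Assume g[m] = -m^3 + 3m^2 − m + 2.
Then g[m+1] = g[m] + (-3m^2 + 3m + 1) = (-m^3 + 3m^2 − m + 2) + (-3m^2 + 3m + 1) = -m^3 + 2m + 3,
and -(m+1)^3 + 3·(m+1)^2 − (m+1) + 2 = -m^3 + 2m + 3.
This completes the inductive step, so g[i] = -i^3 + 3i^2 − i + 2 for all i ≥ 0.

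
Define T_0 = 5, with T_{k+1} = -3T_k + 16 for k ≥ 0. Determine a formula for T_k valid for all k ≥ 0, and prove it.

Claim: T_k = (-3)^k + 4.

Base case: T_0 = 5, and (-3)^0 + 4 = 1 + 4 = 5.
Assume T_j = (-3)^j + 4 for some j ≥ 0.
Then T_{j+1} = -3T_j + 16 = -3·((-3)^j + 4) + 16 = -3·(-3)^j − 12 + 16 = (-3)^{j+1} + 4.
This completes the inductive step, so T_k = (-3)^k + 4 for all k ≥ 0.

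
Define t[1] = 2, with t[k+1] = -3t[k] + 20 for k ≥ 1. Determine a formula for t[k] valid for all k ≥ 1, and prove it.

Claim: t[k] = (-3)^k + 5.

Base case: t[1] = 2, and (-3)^1 + 5 = -3 + 5 = 2.
Assume t[r] = (-3)^r + 5 for some r ≥ 1.
Then t[r+1] = -3t[r] + 20 = -3·((-3)^r + 5) + 20 = -3·(-3)^r − 15 + 20 = (-3)^{r+1} + 5.
So the formula holds for r+1, and by induction t[k] = (-3)^k + 5 for all k ≥ 1.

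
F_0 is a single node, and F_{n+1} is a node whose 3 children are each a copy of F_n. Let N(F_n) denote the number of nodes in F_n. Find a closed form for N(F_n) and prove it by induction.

Claim: N(F_n) = (3^{n+1} − 1)/2.

Base case: N(F_0) = 1, and (3^{0+1} − 1)/2 = 1.
Assume N(F_m) = (3^{m+1} − 1)/2.
Then N(F_{m+1}) = 1 + 3N(F_m) = 1 + 3·(3^{m+1} − 1)/2 = 1 + (3^{m+2} − 3)/2 = (2 + 3^{m+2} − 3)/2 = (3^{m+2} − 1)/2.
This completes the inductive step, so N(F_n) = (3^{n+1} − 1)/2 for all n ≥ 0.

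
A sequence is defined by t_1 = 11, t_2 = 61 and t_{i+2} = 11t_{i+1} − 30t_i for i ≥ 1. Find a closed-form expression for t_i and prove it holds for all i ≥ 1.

Claim: t_i = 5^i + 6^i.

Base cases: t_1 = 11 and 5^1 + 6^1 = 11; t_2 = 61 and 5^2 + 6^2 = 61.
Assume t_j = 5^j + 6^j for all 1 ≤ j ≤ m, where m ≥ 2.
Then t_{m+1} = 11t_m − 30t_{m−1} = 11·(5^m + 6^m) − 30·(5^{m−1} + 6^{m−1}) = (11·5 − 30)5^{m−1} + (11·6 − 30)6^{m−1} = 25·5^{m−1} + 36·6^{m−1} = 5^{m+1} + 6^{m+1}.
By strong induction, t_i = 5^i + 6^i for all i ≥ 1.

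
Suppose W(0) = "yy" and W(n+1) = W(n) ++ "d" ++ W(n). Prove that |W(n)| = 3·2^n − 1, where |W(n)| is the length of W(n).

Base case: |W(0)| = 2, and 3·2^0 − 1 = 2.
Assume |W(r)| = 3·2^r − 1.
Then |W(r+1)| = |W(r)| + 1 + |W(r)| = 2|W(r)| + 1 = 2(3·2^r − 1) + 1 = 3·2^{r+1} − 2 + 1 = 3·2^{r+1} − 1.
This completes the inductive step, so |W(n)| = 3·2^n − 1 for all n ≥ 0.

|W(n)| = 3·2^n − 1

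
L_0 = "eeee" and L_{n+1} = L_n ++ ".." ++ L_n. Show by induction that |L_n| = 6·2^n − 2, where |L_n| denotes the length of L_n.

Base case: |L_0| = 4, and 6·2^0 − 2 = 4.
Assume |L_m| = 6·2^m − 2.
Then |L_{m+1}| = |L_m| + 2 + |L_m| = 2|L_m| + 2 = 2(6·2^m − 2) + 2 = 6·2^{m+1} − 4 + 2 = 6·2^{m+1} − 2.
This completes the inductive step, so |L_n| = 6·2^n − 2 for all n ≥ 0.

|L_n| = 6·2^n − 2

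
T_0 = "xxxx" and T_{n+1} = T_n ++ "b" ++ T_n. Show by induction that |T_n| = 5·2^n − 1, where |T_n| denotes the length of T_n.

Base case: |T_0| = 4, and 5·2^0 − 1 = 4.
Assume |T_m| = 5·2^m − 1.
Then |T_{m+1}| = |T_m| + 1 + |T_m| = 2|T_m| + 1 = 2(5·2^m − 1) + 1 = 5·2^{m+1} − 2 + 1 = 5·2^{m+1} − 1.
By induction, |T_n| = 5·2^n − 1 for all n ≥ 0.

|T_n| = 5·2^n − 1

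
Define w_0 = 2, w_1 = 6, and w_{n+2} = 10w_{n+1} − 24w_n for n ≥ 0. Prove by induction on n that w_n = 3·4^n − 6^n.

Base cases: w_0 = 2 and 3·4^0 − 6^0 = 2; w_1 = 6 and 3·4^1 − 6^1 = 6.
Assume w_j = 3·4^j − 6^j for all 0 ≤ j ≤ r, where r ≥ 1.
Then w_{r+1} = 10w_r − 24w_{r−1} = 10·(3·4^r − 6^r) − 24·(3·4^{r−1} − 6^{r−1}) = 3·(10·4 − 24)4^{r−1} − (10·6 − 24)6^{r−1} = 48·4^{r−1} − 36·6^{r−1} = 3·4^{r+1} − 6^{r+1}.
This completes the inductive step, so w_n = 3·4^n − 6^n for all n ≥ 0.

w_n = 3·4^n − 6^n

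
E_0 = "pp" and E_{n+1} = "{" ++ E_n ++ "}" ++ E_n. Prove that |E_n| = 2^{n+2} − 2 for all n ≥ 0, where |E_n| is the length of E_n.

Base case: |E_0| = 2, and 2^{0+2} − 2 = 2.
Assume |E_j| = 2^{j+2} − 2.
Then |E_{j+1}| = 1 + |E_j| + 1 + |E_j| = 2|E_j| + 2 = 2(2^{j+2} − 2) + 2 = 2^{j+3} − 4 + 2 = 2^{j+3} − 2.
Hence |E_n| = 2^{n+2} − 2 for every n ≥ 0, by induction.

|E_n| = 2^{n+2} − 2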